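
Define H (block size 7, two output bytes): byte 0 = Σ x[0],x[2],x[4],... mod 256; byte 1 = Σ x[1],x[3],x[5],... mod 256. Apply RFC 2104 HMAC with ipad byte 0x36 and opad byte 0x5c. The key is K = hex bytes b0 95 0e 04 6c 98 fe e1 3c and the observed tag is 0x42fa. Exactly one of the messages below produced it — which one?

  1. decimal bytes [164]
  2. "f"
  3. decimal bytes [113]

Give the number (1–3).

Key hex bytes b0 95 0e 04 6c 98 fe e1 3c is 9 bytes > B = 7, so hash it first: H(key) = 64 12, then zero-pad to 7 bytes: K' = 64 12 00 00 00 00 00.
K' ⊕ ipad = 52 24 36 36 36 36 36; K' ⊕ opad = 38 4e 5c 5c 5c 5c 5c.
m1: inner = H(52 24 36 36 36 36 36 a4) = f4 34; tag = H(38 4e 5c 5c 5c 5c 5c f4 34) = 80fa
m2: inner = H(52 24 36 36 36 36 36 66) = f4 f6; tag = H(38 4e 5c 5c 5c 5c 5c f4 f6) = 42fa ← matches
m3: inner = H(52 24 36 36 36 36 36 71) = f4 01; tag = H(38 4e 5c 5c 5c 5c 5c f4 01) = 4dfa

2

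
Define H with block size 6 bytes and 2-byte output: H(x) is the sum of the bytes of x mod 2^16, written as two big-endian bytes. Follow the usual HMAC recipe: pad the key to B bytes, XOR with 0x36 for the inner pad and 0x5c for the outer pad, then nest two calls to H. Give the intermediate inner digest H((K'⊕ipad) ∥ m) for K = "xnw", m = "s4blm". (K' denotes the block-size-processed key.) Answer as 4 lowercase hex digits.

Key "xnw" = 78 6e 77 is 3 bytes ≤ B = 6; zero-pad to 6 bytes: K' = 78 6e 77 00 00 00.
K' ⊕ ipad = 4e 58 41 36 36 36.
Inner input = 4e 58 41 36 36 36 ∥ 73 34 62 6c 6d.
Inner hash: sum = 78+88+65+54+54+54+115+52+98+108+109 = 875 → 03 6b.

036b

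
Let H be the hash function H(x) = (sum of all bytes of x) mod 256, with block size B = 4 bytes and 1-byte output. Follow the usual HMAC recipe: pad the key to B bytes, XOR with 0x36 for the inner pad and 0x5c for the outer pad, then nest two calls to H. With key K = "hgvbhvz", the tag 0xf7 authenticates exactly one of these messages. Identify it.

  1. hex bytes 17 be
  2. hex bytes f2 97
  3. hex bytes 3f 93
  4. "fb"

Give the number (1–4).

1

Key "hgvbhvz" = 68 67 76 62 68 76 7a is 7 bytes > B = 4, so hash it first: H(key) = ff, then zero-pad to 4 bytes: K' = ff 00 00 00.
K' ⊕ ipad = c9 36 36 36; K' ⊕ opad = a3 5c 5c 5c.
m1: inner = H(c9 36 36 36 17 be) = 40; tag = H(a3 5c 5c 5c 40) = f7 ← matches
m2: inner = H(c9 36 36 36 f2 97) = f4; tag = H(a3 5c 5c 5c f4) = ab
m3: inner = H(c9 36 36 36 3f 93) = 3d; tag = H(a3 5c 5c 5c 3d) = f4
m4: inner = H(c9 36 36 36 66 62) = 33; tag = H(a3 5c 5c 5c 33) = ea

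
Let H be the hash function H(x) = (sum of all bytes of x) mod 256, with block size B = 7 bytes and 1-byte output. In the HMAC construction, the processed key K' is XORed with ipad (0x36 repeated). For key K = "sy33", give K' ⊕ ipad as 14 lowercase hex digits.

Key "sy33" = 73 79 33 33 is 4 bytes ≤ B = 7; zero-pad to 7 bytes: K' = 73 79 33 33 00 00 00.
XOR each byte with 0x36: 73⊕36=45, 79⊕36=4f, 33⊕36=05, 33⊕36=05, 00⊕36=36, 00⊕36=36, 00⊕36=36.

454f0505363636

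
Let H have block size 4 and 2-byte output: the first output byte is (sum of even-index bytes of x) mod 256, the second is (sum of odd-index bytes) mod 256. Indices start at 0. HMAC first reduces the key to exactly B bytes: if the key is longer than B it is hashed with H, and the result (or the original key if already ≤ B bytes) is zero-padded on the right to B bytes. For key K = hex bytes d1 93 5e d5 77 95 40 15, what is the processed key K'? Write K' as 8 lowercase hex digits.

|K| = 8 > B = 4, so first hash the key.
H(K): even-index sum = 486 mod 256 = 230; odd-index sum = 530 mod 256 = 18 → e6 12.
Zero-pad H(K) = e6 12 to 4 bytes: K' = e6 12 00 00.

e6120000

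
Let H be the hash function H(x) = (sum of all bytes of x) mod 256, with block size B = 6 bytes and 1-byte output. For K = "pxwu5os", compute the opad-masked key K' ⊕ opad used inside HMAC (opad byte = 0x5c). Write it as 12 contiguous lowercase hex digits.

Key "pxwu5os" = 70 78 77 75 35 6f 73 is 7 bytes > B = 6, so hash it first: H(key) = eb, then zero-pad to 6 bytes: K' = eb 00 00 00 00 00.
XOR each byte with 0x5c: eb⊕5c=b7, 00⊕5c=5c, 00⊕5c=5c, 00⊕5c=5c, 00⊕5c=5c, 00⊕5c=5c.

b75c5c5c5c5c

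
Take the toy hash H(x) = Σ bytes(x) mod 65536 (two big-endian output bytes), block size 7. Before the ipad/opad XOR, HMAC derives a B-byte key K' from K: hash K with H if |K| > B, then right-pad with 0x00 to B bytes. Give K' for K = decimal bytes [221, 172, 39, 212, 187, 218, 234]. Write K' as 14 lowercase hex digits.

ddac27d4bbdaea

Key decimal bytes [221, 172, 39, 212, 187, 218, 234] = dd ac 27 d4 bb da ea is exactly B = 7 bytes: K' = dd ac 27 d4 bb da ea.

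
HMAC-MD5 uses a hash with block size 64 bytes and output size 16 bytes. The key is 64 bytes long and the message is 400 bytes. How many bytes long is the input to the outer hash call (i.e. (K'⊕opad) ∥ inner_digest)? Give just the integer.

Key is 64 ≤ 64 bytes, zero-padded: |K'| = 64.
Outer input = (K'⊕opad) ∥ H(inner) → 64 + 16 = 80 bytes.

80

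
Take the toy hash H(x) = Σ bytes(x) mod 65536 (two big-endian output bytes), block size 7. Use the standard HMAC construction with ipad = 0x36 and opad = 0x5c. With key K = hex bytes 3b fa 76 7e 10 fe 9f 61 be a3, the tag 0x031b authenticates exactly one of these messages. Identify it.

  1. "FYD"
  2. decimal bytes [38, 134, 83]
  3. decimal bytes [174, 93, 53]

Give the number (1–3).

3

Key hex bytes 3b fa 76 7e 10 fe 9f 61 be a3 is 10 bytes > B = 7, so hash it first: H(key) = 05 98, then zero-pad to 7 bytes: K' = 05 98 00 00 00 00 00.
K' ⊕ ipad = 33 ae 36 36 36 36 36; K' ⊕ opad = 59 c4 5c 5c 5c 5c 5c.
m1: inner = H(33 ae 36 36 36 36 36 46 59 44) = 02 d2; tag = H(59 c4 5c 5c 5c 5c 5c 02 d2) = 03bd
m2: inner = H(33 ae 36 36 36 36 36 26 86 53) = 02 ee; tag = H(59 c4 5c 5c 5c 5c 5c 02 ee) = 03d9
m3: inner = H(33 ae 36 36 36 36 36 ae 5d 35) = 03 2f; tag = H(59 c4 5c 5c 5c 5c 5c 03 2f) = 031b ← matches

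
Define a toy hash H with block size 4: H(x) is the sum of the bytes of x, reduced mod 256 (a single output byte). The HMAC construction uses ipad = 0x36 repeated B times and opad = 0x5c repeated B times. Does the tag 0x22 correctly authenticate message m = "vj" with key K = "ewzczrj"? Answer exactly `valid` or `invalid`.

valid

Key "ewzczrj" = 65 77 7a 63 7a 72 6a is 7 bytes > B = 4, so hash it first: H(key) = 0f, then zero-pad to 4 bytes: K' = 0f 00 00 00.
K' ⊕ ipad = 39 36 36 36; K' ⊕ opad = 53 5c 5c 5c.
Inner hash: sum = 57+54+54+54+118+106 = 443; mod 256 = 187 → bb.
Outer hash (recomputed tag): sum = 83+92+92+92+187 = 546; mod 256 = 34 → 22.
Recomputed tag = 22; claimed = 22 → match.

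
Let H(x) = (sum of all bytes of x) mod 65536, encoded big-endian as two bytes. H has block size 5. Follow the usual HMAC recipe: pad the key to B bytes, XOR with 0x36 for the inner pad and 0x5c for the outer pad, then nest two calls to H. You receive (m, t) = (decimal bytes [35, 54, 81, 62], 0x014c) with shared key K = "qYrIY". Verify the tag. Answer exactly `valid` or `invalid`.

Key "qYrIY" = 71 59 72 49 59 is exactly B = 5 bytes: K' = 71 59 72 49 59.
K' ⊕ ipad = 47 6f 44 7f 6f; K' ⊕ opad = 2d 05 2e 15 05.
Inner hash: sum = 71+111+68+127+111+35+54+81+62 = 720 → 02 d0.
Outer hash (recomputed tag): sum = 45+5+46+21+5+2+208 = 332 → 01 4c.
Recomputed tag = 014c; claimed = 014c → match.

valid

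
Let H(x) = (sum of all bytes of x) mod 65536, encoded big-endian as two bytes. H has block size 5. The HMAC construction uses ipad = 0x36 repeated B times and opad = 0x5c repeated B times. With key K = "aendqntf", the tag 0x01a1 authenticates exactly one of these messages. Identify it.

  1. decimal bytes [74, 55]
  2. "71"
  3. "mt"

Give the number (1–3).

Key "aendqntf" = 61 65 6e 64 71 6e 74 66 is 8 bytes > B = 5, so hash it first: H(key) = 03 51, then zero-pad to 5 bytes: K' = 03 51 00 00 00.
K' ⊕ ipad = 35 67 36 36 36; K' ⊕ opad = 5f 0d 5c 5c 5c.
m1: inner = H(35 67 36 36 36 4a 37) = 01 bf; tag = H(5f 0d 5c 5c 5c 01 bf) = 0240
m2: inner = H(35 67 36 36 36 37 31) = 01 a6; tag = H(5f 0d 5c 5c 5c 01 a6) = 0227
m3: inner = H(35 67 36 36 36 6d 74) = 02 1f; tag = H(5f 0d 5c 5c 5c 02 1f) = 01a1 ← matches

3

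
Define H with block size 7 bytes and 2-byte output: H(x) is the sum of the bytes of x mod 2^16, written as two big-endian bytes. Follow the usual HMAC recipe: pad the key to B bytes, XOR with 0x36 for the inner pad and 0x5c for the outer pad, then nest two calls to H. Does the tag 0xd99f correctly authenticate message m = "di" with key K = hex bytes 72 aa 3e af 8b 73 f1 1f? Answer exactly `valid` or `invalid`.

Key hex bytes 72 aa 3e af 8b 73 f1 1f is 8 bytes > B = 7, so hash it first: H(key) = 04 17, then zero-pad to 7 bytes: K' = 04 17 00 00 00 00 00.
K' ⊕ ipad = 32 21 36 36 36 36 36; K' ⊕ opad = 58 4b 5c 5c 5c 5c 5c.
Inner hash: sum = 50+33+54+54+54+54+54+100+105 = 558 → 02 2e.
Outer hash (recomputed tag): sum = 88+75+92+92+92+92+92+2+46 = 671 → 02 9f.
Recomputed tag = 029f; claimed = d99f → mismatch.

invalid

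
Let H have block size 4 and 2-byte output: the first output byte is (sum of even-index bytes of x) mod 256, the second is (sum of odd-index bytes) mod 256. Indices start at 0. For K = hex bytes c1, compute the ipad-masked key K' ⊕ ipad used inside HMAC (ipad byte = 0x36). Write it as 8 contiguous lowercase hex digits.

f7363636

Key hex bytes c1 is 1 byte ≤ B = 4; zero-pad to 4 bytes: K' = c1 00 00 00.
XOR each byte with 0x36: c1⊕36=f7, 00⊕36=36, 00⊕36=36, 00⊕36=36.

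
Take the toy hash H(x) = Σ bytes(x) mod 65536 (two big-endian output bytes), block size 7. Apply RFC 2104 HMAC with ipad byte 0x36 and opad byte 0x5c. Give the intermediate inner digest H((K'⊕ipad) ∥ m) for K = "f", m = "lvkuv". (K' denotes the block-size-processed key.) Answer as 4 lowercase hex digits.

Key "f" = 66 is 1 byte ≤ B = 7; zero-pad to 7 bytes: K' = 66 00 00 00 00 00 00.
K' ⊕ ipad = 50 36 36 36 36 36 36.
Inner input = 50 36 36 36 36 36 36 ∥ 6c 76 6b 75 76.
Inner hash: sum = 80+54+54+54+54+54+54+108+118+107+117+118 = 972 → 03 cc.

03cc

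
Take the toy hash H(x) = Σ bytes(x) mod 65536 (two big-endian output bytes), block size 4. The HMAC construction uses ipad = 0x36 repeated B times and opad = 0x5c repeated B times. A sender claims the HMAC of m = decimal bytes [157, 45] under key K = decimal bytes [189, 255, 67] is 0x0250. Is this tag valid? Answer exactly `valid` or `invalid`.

Key decimal bytes [189, 255, 67] = bd ff 43 is 3 bytes ≤ B = 4; zero-pad to 4 bytes: K' = bd ff 43 00.
K' ⊕ ipad = 8b c9 75 36; K' ⊕ opad = e1 a3 1f 5c.
Inner hash: sum = 139+201+117+54+157+45 = 713 → 02 c9.
Outer hash (recomputed tag): sum = 225+163+31+92+2+201 = 714 → 02 ca.
Recomputed tag = 02ca; claimed = 0250 → mismatch.

invalid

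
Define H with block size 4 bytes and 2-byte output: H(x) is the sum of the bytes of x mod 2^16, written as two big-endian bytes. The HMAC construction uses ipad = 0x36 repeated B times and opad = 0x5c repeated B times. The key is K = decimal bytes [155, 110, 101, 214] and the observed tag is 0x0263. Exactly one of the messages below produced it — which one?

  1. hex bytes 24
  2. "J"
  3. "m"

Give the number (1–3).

Key decimal bytes [155, 110, 101, 214] = 9b 6e 65 d6 is exactly B = 4 bytes: K' = 9b 6e 65 d6.
K' ⊕ ipad = ad 58 53 e0; K' ⊕ opad = c7 32 39 8a.
m1: inner = H(ad 58 53 e0 24) = 02 5c; tag = H(c7 32 39 8a 02 5c) = 021a
m2: inner = H(ad 58 53 e0 4a) = 02 82; tag = H(c7 32 39 8a 02 82) = 0240
m3: inner = H(ad 58 53 e0 6d) = 02 a5; tag = H(c7 32 39 8a 02 a5) = 0263 ← matches

3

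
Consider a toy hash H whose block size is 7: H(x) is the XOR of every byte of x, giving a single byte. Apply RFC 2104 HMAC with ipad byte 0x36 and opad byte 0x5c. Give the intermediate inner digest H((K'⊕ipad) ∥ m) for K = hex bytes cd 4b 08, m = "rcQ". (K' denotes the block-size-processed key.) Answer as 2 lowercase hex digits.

f8

Key hex bytes cd 4b 08 is 3 bytes ≤ B = 7; zero-pad to 7 bytes: K' = cd 4b 08 00 00 00 00.
K' ⊕ ipad = fb 7d 3e 36 36 36 36.
Inner input = fb 7d 3e 36 36 36 36 ∥ 72 63 51.
Inner hash: XOR fb⊕7d⊕3e⊕36⊕36⊕36⊕36⊕72⊕63⊕51 = f8.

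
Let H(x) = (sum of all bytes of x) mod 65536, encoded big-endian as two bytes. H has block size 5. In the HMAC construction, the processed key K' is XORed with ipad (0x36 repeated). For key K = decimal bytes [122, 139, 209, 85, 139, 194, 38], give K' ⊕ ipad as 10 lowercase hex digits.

35a8363636

Key decimal bytes [122, 139, 209, 85, 139, 194, 38] = 7a 8b d1 55 8b c2 26 is 7 bytes > B = 5, so hash it first: H(key) = 03 9e, then zero-pad to 5 bytes: K' = 03 9e 00 00 00.
XOR each byte with 0x36: 03⊕36=35, 9e⊕36=a8, 00⊕36=36, 00⊕36=36, 00⊕36=36.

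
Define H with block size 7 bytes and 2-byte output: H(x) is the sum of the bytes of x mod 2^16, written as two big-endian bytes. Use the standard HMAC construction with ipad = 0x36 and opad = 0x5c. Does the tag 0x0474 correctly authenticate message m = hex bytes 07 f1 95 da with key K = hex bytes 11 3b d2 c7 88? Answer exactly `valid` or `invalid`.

invalid

Key hex bytes 11 3b d2 c7 88 is 5 bytes ≤ B = 7; zero-pad to 7 bytes: K' = 11 3b d2 c7 88 00 00.
K' ⊕ ipad = 27 0d e4 f1 be 36 36; K' ⊕ opad = 4d 67 8e 9b d4 5c 5c.
Inner hash: sum = 39+13+228+241+190+54+54+7+241+149+218 = 1434 → 05 9a.
Outer hash (recomputed tag): sum = 77+103+142+155+212+92+92+5+154 = 1032 → 04 08.
Recomputed tag = 0408; claimed = 0474 → mismatch.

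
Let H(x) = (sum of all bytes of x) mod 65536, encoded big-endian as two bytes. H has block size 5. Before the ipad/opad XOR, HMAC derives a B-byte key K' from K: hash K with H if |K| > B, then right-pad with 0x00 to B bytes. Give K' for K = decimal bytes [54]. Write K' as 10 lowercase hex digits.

Key decimal bytes [54] = 36 is 1 byte ≤ B = 5; zero-pad to 5 bytes: K' = 36 00 00 00 00.

3600000000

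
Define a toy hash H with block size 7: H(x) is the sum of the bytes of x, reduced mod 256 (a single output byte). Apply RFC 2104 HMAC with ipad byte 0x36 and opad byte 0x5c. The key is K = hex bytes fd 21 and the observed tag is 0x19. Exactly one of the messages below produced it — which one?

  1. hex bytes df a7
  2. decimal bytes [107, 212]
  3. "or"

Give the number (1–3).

2

Key hex bytes fd 21 is 2 bytes ≤ B = 7; zero-pad to 7 bytes: K' = fd 21 00 00 00 00 00.
K' ⊕ ipad = cb 17 36 36 36 36 36; K' ⊕ opad = a1 7d 5c 5c 5c 5c 5c.
m1: inner = H(cb 17 36 36 36 36 36 df a7) = 76; tag = H(a1 7d 5c 5c 5c 5c 5c 76) = 60
m2: inner = H(cb 17 36 36 36 36 36 6b d4) = 2f; tag = H(a1 7d 5c 5c 5c 5c 5c 2f) = 19 ← matches
m3: inner = H(cb 17 36 36 36 36 36 6f 72) = d1; tag = H(a1 7d 5c 5c 5c 5c 5c d1) = bb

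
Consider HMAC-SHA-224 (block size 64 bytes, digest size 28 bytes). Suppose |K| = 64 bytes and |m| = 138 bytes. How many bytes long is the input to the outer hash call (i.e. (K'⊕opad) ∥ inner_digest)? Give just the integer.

Key is 64 ≤ 64 bytes, zero-padded: |K'| = 64.
Outer input = (K'⊕opad) ∥ H(inner) → 64 + 28 = 92 bytes.

92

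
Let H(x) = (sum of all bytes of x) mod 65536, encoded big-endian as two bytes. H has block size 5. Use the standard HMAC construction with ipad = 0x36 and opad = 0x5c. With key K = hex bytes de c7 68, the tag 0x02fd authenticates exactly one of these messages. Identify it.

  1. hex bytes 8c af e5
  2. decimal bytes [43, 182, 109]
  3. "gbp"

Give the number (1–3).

Key hex bytes de c7 68 is 3 bytes ≤ B = 5; zero-pad to 5 bytes: K' = de c7 68 00 00.
K' ⊕ ipad = e8 f1 5e 36 36; K' ⊕ opad = 82 9b 34 5c 5c.
m1: inner = H(e8 f1 5e 36 36 8c af e5) = 04 c3; tag = H(82 9b 34 5c 5c 04 c3) = 02d0
m2: inner = H(e8 f1 5e 36 36 2b b6 6d) = 03 f1; tag = H(82 9b 34 5c 5c 03 f1) = 02fd ← matches
m3: inner = H(e8 f1 5e 36 36 67 62 70) = 03 dc; tag = H(82 9b 34 5c 5c 03 dc) = 02e8

2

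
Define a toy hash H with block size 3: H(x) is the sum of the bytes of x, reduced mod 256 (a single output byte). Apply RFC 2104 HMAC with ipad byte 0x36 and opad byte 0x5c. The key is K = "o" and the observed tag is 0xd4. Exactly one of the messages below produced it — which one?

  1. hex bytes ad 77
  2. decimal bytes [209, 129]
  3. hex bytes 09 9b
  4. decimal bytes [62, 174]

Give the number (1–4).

1

Key "o" = 6f is 1 byte ≤ B = 3; zero-pad to 3 bytes: K' = 6f 00 00.
K' ⊕ ipad = 59 36 36; K' ⊕ opad = 33 5c 5c.
m1: inner = H(59 36 36 ad 77) = e9; tag = H(33 5c 5c e9) = d4 ← matches
m2: inner = H(59 36 36 d1 81) = 17; tag = H(33 5c 5c 17) = 02
m3: inner = H(59 36 36 09 9b) = 69; tag = H(33 5c 5c 69) = 54
m4: inner = H(59 36 36 3e ae) = b1; tag = H(33 5c 5c b1) = 9c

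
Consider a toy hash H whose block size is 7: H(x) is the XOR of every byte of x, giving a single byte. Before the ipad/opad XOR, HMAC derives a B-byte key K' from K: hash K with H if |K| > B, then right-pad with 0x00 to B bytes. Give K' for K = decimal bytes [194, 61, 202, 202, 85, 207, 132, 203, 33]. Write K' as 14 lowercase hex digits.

|K| = 9 > B = 7, so first hash the key.
H(K): XOR c2⊕3d⊕ca⊕ca⊕55⊕cf⊕84⊕cb⊕21 = 0b.
Zero-pad H(K) = 0b to 7 bytes: K' = 0b 00 00 00 00 00 00.

0b000000000000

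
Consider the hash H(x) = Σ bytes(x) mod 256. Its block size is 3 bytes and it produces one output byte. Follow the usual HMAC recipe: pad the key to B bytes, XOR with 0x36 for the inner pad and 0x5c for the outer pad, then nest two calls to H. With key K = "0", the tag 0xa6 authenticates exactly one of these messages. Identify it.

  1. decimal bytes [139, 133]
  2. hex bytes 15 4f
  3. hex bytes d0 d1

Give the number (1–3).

Key "0" = 30 is 1 byte ≤ B = 3; zero-pad to 3 bytes: K' = 30 00 00.
K' ⊕ ipad = 06 36 36; K' ⊕ opad = 6c 5c 5c.
m1: inner = H(06 36 36 8b 85) = 82; tag = H(6c 5c 5c 82) = a6 ← matches
m2: inner = H(06 36 36 15 4f) = d6; tag = H(6c 5c 5c d6) = fa
m3: inner = H(06 36 36 d0 d1) = 13; tag = H(6c 5c 5c 13) = 37

1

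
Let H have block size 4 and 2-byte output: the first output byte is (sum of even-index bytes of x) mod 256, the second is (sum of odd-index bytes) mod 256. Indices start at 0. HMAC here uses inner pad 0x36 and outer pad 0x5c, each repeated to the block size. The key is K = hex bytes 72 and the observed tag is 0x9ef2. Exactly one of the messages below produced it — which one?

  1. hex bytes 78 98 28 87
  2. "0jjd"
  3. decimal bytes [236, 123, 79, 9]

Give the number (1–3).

2

Key hex bytes 72 is 1 byte ≤ B = 4; zero-pad to 4 bytes: K' = 72 00 00 00.
K' ⊕ ipad = 44 36 36 36; K' ⊕ opad = 2e 5c 5c 5c.
m1: inner = H(44 36 36 36 78 98 28 87) = 1a 8b; tag = H(2e 5c 5c 5c 1a 8b) = a443
m2: inner = H(44 36 36 36 30 6a 6a 64) = 14 3a; tag = H(2e 5c 5c 5c 14 3a) = 9ef2 ← matches
m3: inner = H(44 36 36 36 ec 7b 4f 09) = b5 f0; tag = H(2e 5c 5c 5c b5 f0) = 3fa8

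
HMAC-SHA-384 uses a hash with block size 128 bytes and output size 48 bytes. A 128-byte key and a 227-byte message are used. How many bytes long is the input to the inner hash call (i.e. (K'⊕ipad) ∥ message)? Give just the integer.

Key is 128 ≤ 128 bytes, zero-padded: |K'| = 128.
Inner input = (K'⊕ipad) ∥ m → 128 + 227 = 355 bytes.

355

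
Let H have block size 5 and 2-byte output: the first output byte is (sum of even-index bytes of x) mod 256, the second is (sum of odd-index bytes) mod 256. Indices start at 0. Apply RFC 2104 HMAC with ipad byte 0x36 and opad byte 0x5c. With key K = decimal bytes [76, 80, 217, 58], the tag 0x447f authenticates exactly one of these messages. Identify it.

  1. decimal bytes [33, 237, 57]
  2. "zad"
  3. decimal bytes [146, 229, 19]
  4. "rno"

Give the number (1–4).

4

Key decimal bytes [76, 80, 217, 58] = 4c 50 d9 3a is 4 bytes ≤ B = 5; zero-pad to 5 bytes: K' = 4c 50 d9 3a 00.
K' ⊕ ipad = 7a 66 ef 0c 36; K' ⊕ opad = 10 0c 85 66 5c.
m1: inner = H(7a 66 ef 0c 36 21 ed 39) = 8c cc; tag = H(10 0c 85 66 5c 8c cc) = bdfe
m2: inner = H(7a 66 ef 0c 36 7a 61 64) = 00 50; tag = H(10 0c 85 66 5c 00 50) = 4172
m3: inner = H(7a 66 ef 0c 36 92 e5 13) = 84 17; tag = H(10 0c 85 66 5c 84 17) = 08f6
m4: inner = H(7a 66 ef 0c 36 72 6e 6f) = 0d 53; tag = H(10 0c 85 66 5c 0d 53) = 447f ← matches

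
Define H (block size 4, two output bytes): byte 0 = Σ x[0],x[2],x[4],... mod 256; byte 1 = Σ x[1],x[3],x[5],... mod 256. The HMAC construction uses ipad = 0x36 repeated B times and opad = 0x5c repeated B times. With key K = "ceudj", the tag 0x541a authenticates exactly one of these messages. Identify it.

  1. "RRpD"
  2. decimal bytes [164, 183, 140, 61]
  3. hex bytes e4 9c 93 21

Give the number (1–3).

2

Key "ceudj" = 63 65 75 64 6a is 5 bytes > B = 4, so hash it first: H(key) = 42 c9, then zero-pad to 4 bytes: K' = 42 c9 00 00.
K' ⊕ ipad = 74 ff 36 36; K' ⊕ opad = 1e 95 5c 5c.
m1: inner = H(74 ff 36 36 52 52 70 44) = 6c cb; tag = H(1e 95 5c 5c 6c cb) = e6bc
m2: inner = H(74 ff 36 36 a4 b7 8c 3d) = da 29; tag = H(1e 95 5c 5c da 29) = 541a ← matches
m3: inner = H(74 ff 36 36 e4 9c 93 21) = 21 f2; tag = H(1e 95 5c 5c 21 f2) = 9be3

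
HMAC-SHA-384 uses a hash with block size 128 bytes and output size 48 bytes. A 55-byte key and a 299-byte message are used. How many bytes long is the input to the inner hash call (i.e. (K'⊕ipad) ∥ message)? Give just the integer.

427

Key is 55 ≤ 128 bytes, zero-padded: |K'| = 128.
Inner input = (K'⊕ipad) ∥ m → 128 + 299 = 427 bytes.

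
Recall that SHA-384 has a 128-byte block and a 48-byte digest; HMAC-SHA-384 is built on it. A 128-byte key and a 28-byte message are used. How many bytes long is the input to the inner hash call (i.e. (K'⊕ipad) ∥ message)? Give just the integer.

Key is 128 ≤ 128 bytes, zero-padded: |K'| = 128.
Inner input = (K'⊕ipad) ∥ m → 128 + 28 = 156 bytes.

156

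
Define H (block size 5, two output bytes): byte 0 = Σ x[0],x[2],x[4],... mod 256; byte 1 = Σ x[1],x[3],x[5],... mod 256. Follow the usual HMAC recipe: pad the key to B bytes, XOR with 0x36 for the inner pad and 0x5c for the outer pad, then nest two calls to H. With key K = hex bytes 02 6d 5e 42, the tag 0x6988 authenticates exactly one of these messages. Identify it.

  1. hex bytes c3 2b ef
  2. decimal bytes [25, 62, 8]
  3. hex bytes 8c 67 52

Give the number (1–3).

3

Key hex bytes 02 6d 5e 42 is 4 bytes ≤ B = 5; zero-pad to 5 bytes: K' = 02 6d 5e 42 00.
K' ⊕ ipad = 34 5b 68 74 36; K' ⊕ opad = 5e 31 02 1e 5c.
m1: inner = H(34 5b 68 74 36 c3 2b ef) = fd 81; tag = H(5e 31 02 1e 5c fd 81) = 3d4c
m2: inner = H(34 5b 68 74 36 19 3e 08) = 10 f0; tag = H(5e 31 02 1e 5c 10 f0) = ac5f
m3: inner = H(34 5b 68 74 36 8c 67 52) = 39 ad; tag = H(5e 31 02 1e 5c 39 ad) = 6988 ← matches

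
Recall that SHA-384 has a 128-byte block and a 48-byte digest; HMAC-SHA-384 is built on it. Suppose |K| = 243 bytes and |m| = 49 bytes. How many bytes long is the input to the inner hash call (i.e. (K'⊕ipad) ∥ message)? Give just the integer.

177

Key is 243 > 128 bytes, so it is hashed to 48 bytes then zero-padded to 128: |K'| = 128.
Inner input = (K'⊕ipad) ∥ m → 128 + 49 = 177 bytes.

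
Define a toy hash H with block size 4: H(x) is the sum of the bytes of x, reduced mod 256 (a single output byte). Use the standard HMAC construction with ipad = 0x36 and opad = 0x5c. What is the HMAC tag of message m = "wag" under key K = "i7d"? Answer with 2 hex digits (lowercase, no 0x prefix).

Key "i7d" = 69 37 64 is 3 bytes ≤ B = 4; zero-pad to 4 bytes: K' = 69 37 64 00.
K' ⊕ ipad = 5f 01 52 36.  K' ⊕ opad = 35 6b 38 5c.
Inner input = (K'⊕ipad) ∥ m = 5f 01 52 36 ∥ 77 61 67.
Inner hash: sum = 95+1+82+54+119+97+103 = 551; mod 256 = 39 → 27.
Outer input = (K'⊕opad) ∥ inner = 35 6b 38 5c ∥ 27.
Outer hash (tag): sum = 53+107+56+92+39 = 347; mod 256 = 91 → 5b.

5b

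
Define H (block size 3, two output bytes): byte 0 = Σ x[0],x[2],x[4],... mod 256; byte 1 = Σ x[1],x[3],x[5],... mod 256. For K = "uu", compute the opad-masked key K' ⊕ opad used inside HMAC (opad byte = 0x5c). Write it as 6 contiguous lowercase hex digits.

Key "uu" = 75 75 is 2 bytes ≤ B = 3; zero-pad to 3 bytes: K' = 75 75 00.
XOR each byte with 0x5c: 75⊕5c=29, 75⊕5c=29, 00⊕5c=5c.

29295c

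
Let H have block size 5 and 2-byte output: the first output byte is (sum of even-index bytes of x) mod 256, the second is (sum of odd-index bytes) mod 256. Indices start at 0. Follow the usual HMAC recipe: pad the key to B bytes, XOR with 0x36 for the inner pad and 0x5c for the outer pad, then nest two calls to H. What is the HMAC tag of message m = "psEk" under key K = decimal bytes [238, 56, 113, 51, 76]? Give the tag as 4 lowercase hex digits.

b74a

Key decimal bytes [238, 56, 113, 51, 76] = ee 38 71 33 4c is exactly B = 5 bytes: K' = ee 38 71 33 4c.
K' ⊕ ipad = d8 0e 47 05 7a.  K' ⊕ opad = b2 64 2d 6f 10.
Inner input = (K'⊕ipad) ∥ m = d8 0e 47 05 7a ∥ 70 73 45 6b.
Inner hash: even-index sum = 631 mod 256 = 119; odd-index sum = 200 mod 256 = 200 → 77 c8.
Outer input = (K'⊕opad) ∥ inner = b2 64 2d 6f 10 ∥ 77 c8.
Outer hash (tag): even-index sum = 439 mod 256 = 183; odd-index sum = 330 mod 256 = 74 → b7 4a.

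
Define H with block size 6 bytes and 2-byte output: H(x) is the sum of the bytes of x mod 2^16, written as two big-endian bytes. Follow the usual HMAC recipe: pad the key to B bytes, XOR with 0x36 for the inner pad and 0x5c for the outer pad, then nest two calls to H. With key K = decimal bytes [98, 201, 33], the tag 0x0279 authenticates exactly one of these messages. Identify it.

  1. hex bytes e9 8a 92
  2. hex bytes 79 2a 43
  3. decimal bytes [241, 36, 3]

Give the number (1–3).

Key decimal bytes [98, 201, 33] = 62 c9 21 is 3 bytes ≤ B = 6; zero-pad to 6 bytes: K' = 62 c9 21 00 00 00.
K' ⊕ ipad = 54 ff 17 36 36 36; K' ⊕ opad = 3e 95 7d 5c 5c 5c.
m1: inner = H(54 ff 17 36 36 36 e9 8a 92) = 04 11; tag = H(3e 95 7d 5c 5c 5c 04 11) = 0279 ← matches
m2: inner = H(54 ff 17 36 36 36 79 2a 43) = 02 f2; tag = H(3e 95 7d 5c 5c 5c 02 f2) = 0358
m3: inner = H(54 ff 17 36 36 36 f1 24 03) = 03 24; tag = H(3e 95 7d 5c 5c 5c 03 24) = 028b

1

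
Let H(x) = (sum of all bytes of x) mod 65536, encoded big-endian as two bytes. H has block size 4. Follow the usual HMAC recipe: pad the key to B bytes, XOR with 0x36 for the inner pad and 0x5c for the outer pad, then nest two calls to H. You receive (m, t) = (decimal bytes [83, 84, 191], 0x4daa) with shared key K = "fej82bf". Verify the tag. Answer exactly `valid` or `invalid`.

invalid

Key "fej82bf" = 66 65 6a 38 32 62 66 is 7 bytes > B = 4, so hash it first: H(key) = 02 67, then zero-pad to 4 bytes: K' = 02 67 00 00.
K' ⊕ ipad = 34 51 36 36; K' ⊕ opad = 5e 3b 5c 5c.
Inner hash: sum = 52+81+54+54+83+84+191 = 599 → 02 57.
Outer hash (recomputed tag): sum = 94+59+92+92+2+87 = 426 → 01 aa.
Recomputed tag = 01aa; claimed = 4daa → mismatch.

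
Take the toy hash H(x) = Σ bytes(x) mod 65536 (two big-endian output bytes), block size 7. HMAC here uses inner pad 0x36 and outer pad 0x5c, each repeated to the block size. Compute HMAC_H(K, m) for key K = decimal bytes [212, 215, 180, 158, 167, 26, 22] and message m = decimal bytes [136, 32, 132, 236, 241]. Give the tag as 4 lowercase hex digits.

0521

Key decimal bytes [212, 215, 180, 158, 167, 26, 22] = d4 d7 b4 9e a7 1a 16 is exactly B = 7 bytes: K' = d4 d7 b4 9e a7 1a 16.
K' ⊕ ipad = e2 e1 82 a8 91 2c 20.  K' ⊕ opad = 88 8b e8 c2 fb 46 4a.
Inner input = (K'⊕ipad) ∥ m = e2 e1 82 a8 91 2c 20 ∥ 88 20 84 ec f1.
Inner hash: sum = 226+225+130+168+145+44+32+136+32+132+236+241 = 1747 → 06 d3.
Outer input = (K'⊕opad) ∥ inner = 88 8b e8 c2 fb 46 4a ∥ 06 d3.
Outer hash (tag): sum = 136+139+232+194+251+70+74+6+211 = 1313 → 05 21.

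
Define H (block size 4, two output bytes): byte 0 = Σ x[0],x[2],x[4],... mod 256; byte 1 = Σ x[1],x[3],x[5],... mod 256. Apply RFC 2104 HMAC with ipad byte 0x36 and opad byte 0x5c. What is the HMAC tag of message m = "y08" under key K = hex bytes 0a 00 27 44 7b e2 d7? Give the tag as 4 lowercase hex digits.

d74c

Key hex bytes 0a 00 27 44 7b e2 d7 is 7 bytes > B = 4, so hash it first: H(key) = 83 26, then zero-pad to 4 bytes: K' = 83 26 00 00.
K' ⊕ ipad = b5 10 36 36.  K' ⊕ opad = df 7a 5c 5c.
Inner input = (K'⊕ipad) ∥ m = b5 10 36 36 ∥ 79 30 38.
Inner hash: even-index sum = 412 mod 256 = 156; odd-index sum = 118 mod 256 = 118 → 9c 76.
Outer input = (K'⊕opad) ∥ inner = df 7a 5c 5c ∥ 9c 76.
Outer hash (tag): even-index sum = 471 mod 256 = 215; odd-index sum = 332 mod 256 = 76 → d7 4c.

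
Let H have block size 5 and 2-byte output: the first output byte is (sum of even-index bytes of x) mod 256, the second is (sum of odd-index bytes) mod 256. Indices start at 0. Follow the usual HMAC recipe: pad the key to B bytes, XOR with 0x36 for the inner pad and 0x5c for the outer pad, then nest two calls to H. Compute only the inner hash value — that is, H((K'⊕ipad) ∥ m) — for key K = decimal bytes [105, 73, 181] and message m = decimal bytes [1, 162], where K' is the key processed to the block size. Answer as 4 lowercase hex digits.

Key decimal bytes [105, 73, 181] = 69 49 b5 is 3 bytes ≤ B = 5; zero-pad to 5 bytes: K' = 69 49 b5 00 00.
K' ⊕ ipad = 5f 7f 83 36 36.
Inner input = 5f 7f 83 36 36 ∥ 01 a2.
Inner hash: even-index sum = 442 mod 256 = 186; odd-index sum = 182 mod 256 = 182 → ba b6.

bab6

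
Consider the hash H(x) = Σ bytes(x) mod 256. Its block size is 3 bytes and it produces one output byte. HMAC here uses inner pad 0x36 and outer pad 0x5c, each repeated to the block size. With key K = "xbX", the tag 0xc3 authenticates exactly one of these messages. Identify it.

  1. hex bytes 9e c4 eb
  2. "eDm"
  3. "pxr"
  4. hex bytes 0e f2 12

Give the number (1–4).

Key "xbX" = 78 62 58 is exactly B = 3 bytes: K' = 78 62 58.
K' ⊕ ipad = 4e 54 6e; K' ⊕ opad = 24 3e 04.
m1: inner = H(4e 54 6e 9e c4 eb) = 5d; tag = H(24 3e 04 5d) = c3 ← matches
m2: inner = H(4e 54 6e 65 44 6d) = 26; tag = H(24 3e 04 26) = 8c
m3: inner = H(4e 54 6e 70 78 72) = 6a; tag = H(24 3e 04 6a) = d0
m4: inner = H(4e 54 6e 0e f2 12) = 22; tag = H(24 3e 04 22) = 88

1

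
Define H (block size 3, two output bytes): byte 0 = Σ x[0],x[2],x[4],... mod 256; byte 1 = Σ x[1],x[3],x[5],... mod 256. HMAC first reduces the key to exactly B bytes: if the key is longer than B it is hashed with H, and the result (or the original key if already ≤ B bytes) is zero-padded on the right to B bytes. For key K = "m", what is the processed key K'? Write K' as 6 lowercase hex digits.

Key "m" = 6d is 1 byte ≤ B = 3; zero-pad to 3 bytes: K' = 6d 00 00.

6d0000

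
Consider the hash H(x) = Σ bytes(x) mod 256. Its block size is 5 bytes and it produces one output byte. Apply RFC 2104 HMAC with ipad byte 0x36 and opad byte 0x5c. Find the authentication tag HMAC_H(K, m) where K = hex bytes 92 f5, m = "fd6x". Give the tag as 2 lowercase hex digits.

0c

Key hex bytes 92 f5 is 2 bytes ≤ B = 5; zero-pad to 5 bytes: K' = 92 f5 00 00 00.
K' ⊕ ipad = a4 c3 36 36 36.  K' ⊕ opad = ce a9 5c 5c 5c.
Inner input = (K'⊕ipad) ∥ m = a4 c3 36 36 36 ∥ 66 64 36 78.
Inner hash: sum = 164+195+54+54+54+102+100+54+120 = 897; mod 256 = 129 → 81.
Outer input = (K'⊕opad) ∥ inner = ce a9 5c 5c 5c ∥ 81.
Outer hash (tag): sum = 206+169+92+92+92+129 = 780; mod 256 = 12 → 0c.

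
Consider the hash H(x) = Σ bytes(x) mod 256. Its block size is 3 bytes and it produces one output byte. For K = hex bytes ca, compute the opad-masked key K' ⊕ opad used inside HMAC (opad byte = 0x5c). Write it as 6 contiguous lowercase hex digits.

Key hex bytes ca is 1 byte ≤ B = 3; zero-pad to 3 bytes: K' = ca 00 00.
XOR each byte with 0x5c: ca⊕5c=96, 00⊕5c=5c, 00⊕5c=5c.

965c5c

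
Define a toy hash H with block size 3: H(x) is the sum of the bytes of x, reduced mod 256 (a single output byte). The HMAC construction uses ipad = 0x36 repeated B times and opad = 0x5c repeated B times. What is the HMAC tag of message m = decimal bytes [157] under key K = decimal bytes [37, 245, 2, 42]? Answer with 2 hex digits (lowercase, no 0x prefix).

4b

Key decimal bytes [37, 245, 2, 42] = 25 f5 02 2a is 4 bytes > B = 3, so hash it first: H(key) = 46, then zero-pad to 3 bytes: K' = 46 00 00.
K' ⊕ ipad = 70 36 36.  K' ⊕ opad = 1a 5c 5c.
Inner input = (K'⊕ipad) ∥ m = 70 36 36 ∥ 9d.
Inner hash: sum = 112+54+54+157 = 377; mod 256 = 121 → 79.
Outer input = (K'⊕opad) ∥ inner = 1a 5c 5c ∥ 79.
Outer hash (tag): sum = 26+92+92+121 = 331; mod 256 = 75 → 4b.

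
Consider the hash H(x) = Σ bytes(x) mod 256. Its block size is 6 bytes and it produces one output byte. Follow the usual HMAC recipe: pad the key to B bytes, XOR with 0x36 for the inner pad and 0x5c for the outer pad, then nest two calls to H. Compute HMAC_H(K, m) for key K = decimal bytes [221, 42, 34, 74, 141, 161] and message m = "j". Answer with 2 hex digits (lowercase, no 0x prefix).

Key decimal bytes [221, 42, 34, 74, 141, 161] = dd 2a 22 4a 8d a1 is exactly B = 6 bytes: K' = dd 2a 22 4a 8d a1.
K' ⊕ ipad = eb 1c 14 7c bb 97.  K' ⊕ opad = 81 76 7e 16 d1 fd.
Inner input = (K'⊕ipad) ∥ m = eb 1c 14 7c bb 97 ∥ 6a.
Inner hash: sum = 235+28+20+124+187+151+106 = 851; mod 256 = 83 → 53.
Outer input = (K'⊕opad) ∥ inner = 81 76 7e 16 d1 fd ∥ 53.
Outer hash (tag): sum = 129+118+126+22+209+253+83 = 940; mod 256 = 172 → ac.

ac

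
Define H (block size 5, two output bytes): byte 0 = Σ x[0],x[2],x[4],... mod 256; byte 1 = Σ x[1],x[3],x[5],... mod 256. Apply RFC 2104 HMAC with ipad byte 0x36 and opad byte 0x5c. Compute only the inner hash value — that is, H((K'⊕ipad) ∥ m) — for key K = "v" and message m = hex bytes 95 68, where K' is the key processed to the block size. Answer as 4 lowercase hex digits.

Key "v" = 76 is 1 byte ≤ B = 5; zero-pad to 5 bytes: K' = 76 00 00 00 00.
K' ⊕ ipad = 40 36 36 36 36.
Inner input = 40 36 36 36 36 ∥ 95 68.
Inner hash: even-index sum = 276 mod 256 = 20; odd-index sum = 257 mod 256 = 1 → 14 01.

1401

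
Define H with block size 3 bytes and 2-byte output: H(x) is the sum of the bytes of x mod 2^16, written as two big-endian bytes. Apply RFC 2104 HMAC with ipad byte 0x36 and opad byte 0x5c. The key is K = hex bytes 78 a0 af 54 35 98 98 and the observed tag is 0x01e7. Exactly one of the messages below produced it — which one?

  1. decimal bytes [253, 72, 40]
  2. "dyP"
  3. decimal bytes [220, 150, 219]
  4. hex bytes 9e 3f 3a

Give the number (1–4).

Key hex bytes 78 a0 af 54 35 98 98 is 7 bytes > B = 3, so hash it first: H(key) = 03 80, then zero-pad to 3 bytes: K' = 03 80 00.
K' ⊕ ipad = 35 b6 36; K' ⊕ opad = 5f dc 5c.
m1: inner = H(35 b6 36 fd 48 28) = 02 8e; tag = H(5f dc 5c 02 8e) = 0227
m2: inner = H(35 b6 36 64 79 50) = 02 4e; tag = H(5f dc 5c 02 4e) = 01e7 ← matches
m3: inner = H(35 b6 36 dc 96 db) = 03 6e; tag = H(5f dc 5c 03 6e) = 0208
m4: inner = H(35 b6 36 9e 3f 3a) = 02 38; tag = H(5f dc 5c 02 38) = 01d1

2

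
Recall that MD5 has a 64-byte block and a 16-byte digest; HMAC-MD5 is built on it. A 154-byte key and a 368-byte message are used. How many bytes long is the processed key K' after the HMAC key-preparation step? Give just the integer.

64

Key is 154 > 64 bytes, so it is hashed to 16 bytes then zero-padded to 64: |K'| = 64.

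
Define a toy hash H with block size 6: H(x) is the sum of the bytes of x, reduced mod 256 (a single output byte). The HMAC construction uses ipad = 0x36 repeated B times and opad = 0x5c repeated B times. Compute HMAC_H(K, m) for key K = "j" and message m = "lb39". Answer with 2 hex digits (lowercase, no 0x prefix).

Key "j" = 6a is 1 byte ≤ B = 6; zero-pad to 6 bytes: K' = 6a 00 00 00 00 00.
K' ⊕ ipad = 5c 36 36 36 36 36.  K' ⊕ opad = 36 5c 5c 5c 5c 5c.
Inner input = (K'⊕ipad) ∥ m = 5c 36 36 36 36 36 ∥ 6c 62 33 39.
Inner hash: sum = 92+54+54+54+54+54+108+98+51+57 = 676; mod 256 = 164 → a4.
Outer input = (K'⊕opad) ∥ inner = 36 5c 5c 5c 5c 5c ∥ a4.
Outer hash (tag): sum = 54+92+92+92+92+92+164 = 678; mod 256 = 166 → a6.

a6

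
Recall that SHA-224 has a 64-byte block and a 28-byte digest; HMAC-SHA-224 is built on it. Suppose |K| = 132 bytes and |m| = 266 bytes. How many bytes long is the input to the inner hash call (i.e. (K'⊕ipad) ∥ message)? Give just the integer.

330

Key is 132 > 64 bytes, so it is hashed to 28 bytes then zero-padded to 64: |K'| = 64.
Inner input = (K'⊕ipad) ∥ m → 64 + 266 = 330 bytes.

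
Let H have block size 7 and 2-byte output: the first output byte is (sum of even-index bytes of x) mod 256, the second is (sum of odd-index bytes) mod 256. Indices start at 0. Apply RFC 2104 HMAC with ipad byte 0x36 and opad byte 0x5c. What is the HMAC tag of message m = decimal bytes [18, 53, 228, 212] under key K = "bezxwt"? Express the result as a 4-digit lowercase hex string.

c4a5

Key "bezxwt" = 62 65 7a 78 77 74 is 6 bytes ≤ B = 7; zero-pad to 7 bytes: K' = 62 65 7a 78 77 74 00.
K' ⊕ ipad = 54 53 4c 4e 41 42 36.  K' ⊕ opad = 3e 39 26 24 2b 28 5c.
Inner input = (K'⊕ipad) ∥ m = 54 53 4c 4e 41 42 36 ∥ 12 35 e4 d4.
Inner hash: even-index sum = 544 mod 256 = 32; odd-index sum = 473 mod 256 = 217 → 20 d9.
Outer input = (K'⊕opad) ∥ inner = 3e 39 26 24 2b 28 5c ∥ 20 d9.
Outer hash (tag): even-index sum = 452 mod 256 = 196; odd-index sum = 165 mod 256 = 165 → c4 a5.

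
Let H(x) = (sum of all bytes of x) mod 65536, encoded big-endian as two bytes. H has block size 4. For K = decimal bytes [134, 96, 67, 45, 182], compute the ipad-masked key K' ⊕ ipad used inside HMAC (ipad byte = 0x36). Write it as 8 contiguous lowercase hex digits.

343a3636

Key decimal bytes [134, 96, 67, 45, 182] = 86 60 43 2d b6 is 5 bytes > B = 4, so hash it first: H(key) = 02 0c, then zero-pad to 4 bytes: K' = 02 0c 00 00.
XOR each byte with 0x36: 02⊕36=34, 0c⊕36=3a, 00⊕36=36, 00⊕36=36.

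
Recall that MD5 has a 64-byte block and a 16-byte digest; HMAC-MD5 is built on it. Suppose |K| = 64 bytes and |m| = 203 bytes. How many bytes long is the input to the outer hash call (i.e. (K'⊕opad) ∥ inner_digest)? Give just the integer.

Key is 64 ≤ 64 bytes, zero-padded: |K'| = 64.
Outer input = (K'⊕opad) ∥ H(inner) → 64 + 16 = 80 bytes.

80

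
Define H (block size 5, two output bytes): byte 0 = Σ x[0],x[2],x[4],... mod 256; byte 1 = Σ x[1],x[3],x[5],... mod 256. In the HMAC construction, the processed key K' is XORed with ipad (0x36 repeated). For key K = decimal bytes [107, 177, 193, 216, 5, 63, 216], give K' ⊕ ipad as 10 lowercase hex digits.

3ffe363636

Key decimal bytes [107, 177, 193, 216, 5, 63, 216] = 6b b1 c1 d8 05 3f d8 is 7 bytes > B = 5, so hash it first: H(key) = 09 c8, then zero-pad to 5 bytes: K' = 09 c8 00 00 00.
XOR each byte with 0x36: 09⊕36=3f, c8⊕36=fe, 00⊕36=36, 00⊕36=36, 00⊕36=36.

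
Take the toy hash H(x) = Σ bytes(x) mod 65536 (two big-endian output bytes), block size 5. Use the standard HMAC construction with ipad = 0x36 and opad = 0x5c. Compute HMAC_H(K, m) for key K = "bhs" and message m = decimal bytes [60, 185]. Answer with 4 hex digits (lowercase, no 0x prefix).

Key "bhs" = 62 68 73 is 3 bytes ≤ B = 5; zero-pad to 5 bytes: K' = 62 68 73 00 00.
K' ⊕ ipad = 54 5e 45 36 36.  K' ⊕ opad = 3e 34 2f 5c 5c.
Inner input = (K'⊕ipad) ∥ m = 54 5e 45 36 36 ∥ 3c b9.
Inner hash: sum = 84+94+69+54+54+60+185 = 600 → 02 58.
Outer input = (K'⊕opad) ∥ inner = 3e 34 2f 5c 5c ∥ 02 58.
Outer hash (tag): sum = 62+52+47+92+92+2+88 = 435 → 01 b3.

01b3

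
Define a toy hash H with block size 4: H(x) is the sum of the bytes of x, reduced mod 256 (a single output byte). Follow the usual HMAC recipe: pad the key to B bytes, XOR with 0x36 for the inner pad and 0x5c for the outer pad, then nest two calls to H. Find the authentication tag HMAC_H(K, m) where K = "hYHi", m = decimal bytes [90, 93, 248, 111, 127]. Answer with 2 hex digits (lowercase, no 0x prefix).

c9

Key "hYHi" = 68 59 48 69 is exactly B = 4 bytes: K' = 68 59 48 69.
K' ⊕ ipad = 5e 6f 7e 5f.  K' ⊕ opad = 34 05 14 35.
Inner input = (K'⊕ipad) ∥ m = 5e 6f 7e 5f ∥ 5a 5d f8 6f 7f.
Inner hash: sum = 94+111+126+95+90+93+248+111+127 = 1095; mod 256 = 71 → 47.
Outer input = (K'⊕opad) ∥ inner = 34 05 14 35 ∥ 47.
Outer hash (tag): sum = 52+5+20+53+71 = 201 → c9.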